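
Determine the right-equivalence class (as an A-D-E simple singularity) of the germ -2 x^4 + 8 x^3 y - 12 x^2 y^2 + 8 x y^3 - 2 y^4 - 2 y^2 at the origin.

The Hessian of f at 0 has rank 1. Corank 1: A-series; mu = 3 gives A_3.

A_3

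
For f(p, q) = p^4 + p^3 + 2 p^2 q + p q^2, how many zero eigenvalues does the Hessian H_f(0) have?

Hessian at 0 has rank 0.

2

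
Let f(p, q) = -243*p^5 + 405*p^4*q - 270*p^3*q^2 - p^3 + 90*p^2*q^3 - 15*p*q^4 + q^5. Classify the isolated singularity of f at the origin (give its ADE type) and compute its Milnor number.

The Hessian of f at 0 is [[0, 0], [0, 0]] with rank 0, so corank 2. A Groebner basis of the Jacobian ideal J(f) in C{p,q} is {q^5, p*q^3 - q^4/12, p^2}; counting standard monomials gives mu = 8. Corank 2; j^3 = -p^3 is a perfect cube, so E-series; the 5-jet and mu = 8 give E_8.

Type E8, Milnor number mu = 8.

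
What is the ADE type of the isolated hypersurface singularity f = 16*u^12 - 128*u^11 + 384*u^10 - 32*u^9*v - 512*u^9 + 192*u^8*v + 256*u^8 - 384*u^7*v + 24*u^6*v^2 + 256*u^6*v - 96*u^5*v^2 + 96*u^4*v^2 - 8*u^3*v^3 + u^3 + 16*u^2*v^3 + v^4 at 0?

The Hessian of f at 0 has rank 0. Corank 2; j^3 = u^3 is a perfect cube, so E-series; the 4-jet and mu = 6 give E_6.

E_{6}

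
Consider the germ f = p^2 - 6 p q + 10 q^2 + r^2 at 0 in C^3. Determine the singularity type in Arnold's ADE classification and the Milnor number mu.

Type A_1, Milnor number mu = 1.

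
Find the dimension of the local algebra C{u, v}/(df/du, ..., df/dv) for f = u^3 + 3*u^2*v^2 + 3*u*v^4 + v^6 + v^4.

6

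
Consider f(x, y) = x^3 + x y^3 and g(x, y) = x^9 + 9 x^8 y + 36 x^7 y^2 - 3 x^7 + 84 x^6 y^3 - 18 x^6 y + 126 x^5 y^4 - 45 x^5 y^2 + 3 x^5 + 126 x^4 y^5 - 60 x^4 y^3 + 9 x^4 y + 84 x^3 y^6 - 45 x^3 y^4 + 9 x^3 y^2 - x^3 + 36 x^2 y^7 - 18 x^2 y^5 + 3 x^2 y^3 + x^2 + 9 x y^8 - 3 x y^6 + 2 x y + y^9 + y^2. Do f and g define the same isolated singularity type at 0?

The Hessian of f at 0 is [[0, 0], [0, 0]] with rank 0, so corank 2. A Groebner basis of the Jacobian ideal J(f) in C{x,y} is {x^3, x*y^2, 3*x^2 + y^3}; counting standard monomials gives mu = 7. Corank 2; j^3 = x^3 is a perfect cube, so E-series; the 4-jet and mu = 7 give E_7. The Hessian of g at 0 is [[2, 2], [2, 2]] with rank 1, so corank 1. A Groebner basis of the Jacobian ideal J(g) in C{x,y} is {y^2, x + y}; counting standard monomials gives mu = 2. Corank 1: A-series; mu = 2 gives A_2. f is E_7 but g is A_2, hence not right-equivalent.

No.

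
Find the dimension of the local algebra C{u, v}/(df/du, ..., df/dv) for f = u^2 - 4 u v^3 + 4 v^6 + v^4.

The Hessian of f at 0 is [[2, 0], [0, 0]] with rank 1, so corank 1. A Groebner basis of the Jacobian ideal J(f) in C{u,v} is {v^3, u}; counting standard monomials gives mu = 3. Corank 1: A-series; mu = 3 gives A_3.

3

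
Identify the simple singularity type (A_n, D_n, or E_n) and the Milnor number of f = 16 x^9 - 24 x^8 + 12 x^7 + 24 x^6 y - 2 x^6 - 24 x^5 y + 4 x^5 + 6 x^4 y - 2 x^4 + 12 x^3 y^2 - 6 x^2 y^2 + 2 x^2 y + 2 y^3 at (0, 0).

Type D_{4}, Milnor number mu = 4.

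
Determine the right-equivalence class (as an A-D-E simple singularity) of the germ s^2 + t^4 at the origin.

A3

The Hessian of f at 0 is [[2, 0], [0, 0]] with rank 1, so corank 1. A Groebner basis of the Jacobian ideal J(f) in C{s,t} is {t^3, s}; counting standard monomials gives mu = 3. Corank 1: A-series; mu = 3 gives A_3.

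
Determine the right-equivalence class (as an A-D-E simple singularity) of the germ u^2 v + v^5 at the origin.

D_6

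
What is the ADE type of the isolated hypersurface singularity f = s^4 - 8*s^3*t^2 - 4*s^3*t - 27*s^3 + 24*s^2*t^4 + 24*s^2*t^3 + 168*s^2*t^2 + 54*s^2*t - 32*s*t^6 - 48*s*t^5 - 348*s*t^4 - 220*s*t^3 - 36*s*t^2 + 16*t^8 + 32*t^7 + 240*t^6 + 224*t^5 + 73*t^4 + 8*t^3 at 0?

E_6

The Hessian of f at 0 is [[0, 0], [0, 0]] with rank 0, so corank 2. A Groebner basis of the Jacobian ideal J(f) in C{s,t} is {s^3 - s^2 + 4*s*t/3 - 4*t^2/9, s^2*t - 4*s^2/3 + 16*s*t/9 - 16*t^2/27, -7*s^2/4 + s*t^2 + 7*s*t/3 - 7*t^2/9, -9*s^2/4 + 3*s*t + t^3 - t^2}; counting standard monomials gives mu = 6. Corank 2; j^3 = -(3*s - 2*t)^3 is a perfect cube, so E-series; the 4-jet and mu = 6 give E_6.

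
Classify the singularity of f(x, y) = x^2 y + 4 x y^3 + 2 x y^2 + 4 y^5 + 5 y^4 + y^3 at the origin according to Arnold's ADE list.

D5

The Hessian of f at 0 is [[0, 0], [0, 0]] with rank 0, so corank 2. A Groebner basis of the Jacobian ideal J(f) in C{x,y} is {x*y^2 - x*y/2 - y^2/2, x*y/2 + y^3 + y^2/2, x^2 - y^2}; counting standard monomials gives mu = 5. Corank 2; j^3 = y*(x + y)^2 has shape L^2 M (L != M), so D-series; mu = 5 gives D_5.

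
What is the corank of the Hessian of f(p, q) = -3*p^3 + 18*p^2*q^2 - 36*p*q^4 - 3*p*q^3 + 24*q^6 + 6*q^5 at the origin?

The Hessian at 0 is [[0, 0], [0, 0]] of rank 0; hence corank 2.

2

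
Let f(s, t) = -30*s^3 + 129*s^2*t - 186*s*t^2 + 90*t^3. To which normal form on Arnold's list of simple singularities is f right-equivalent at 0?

D4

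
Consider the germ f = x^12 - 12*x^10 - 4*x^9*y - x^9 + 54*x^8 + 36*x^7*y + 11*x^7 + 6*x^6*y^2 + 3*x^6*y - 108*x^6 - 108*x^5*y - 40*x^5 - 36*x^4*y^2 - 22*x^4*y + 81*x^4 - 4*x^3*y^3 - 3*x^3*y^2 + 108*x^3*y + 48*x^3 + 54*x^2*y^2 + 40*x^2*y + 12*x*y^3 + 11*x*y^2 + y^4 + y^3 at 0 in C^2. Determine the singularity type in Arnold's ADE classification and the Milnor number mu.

The Hessian of f at 0 is [[0, 0], [0, 0]] with rank 0, so corank 2. A Groebner basis of the Jacobian ideal J(f) in C{x,y} is {x*y^2 + 16*x*y/3 + 4*y^2/3, -64*x*y/3 + y^3 - 16*y^2/3, x^2 + 7*x*y/12 + y^2/12}; counting standard monomials gives mu = 5. Corank 2; j^3 = (3*x + y)*(4*x + y)^2 has shape L^2 M (L != M), so D-series; mu = 5 gives D_5.

Type D_5, Milnor number mu = 5.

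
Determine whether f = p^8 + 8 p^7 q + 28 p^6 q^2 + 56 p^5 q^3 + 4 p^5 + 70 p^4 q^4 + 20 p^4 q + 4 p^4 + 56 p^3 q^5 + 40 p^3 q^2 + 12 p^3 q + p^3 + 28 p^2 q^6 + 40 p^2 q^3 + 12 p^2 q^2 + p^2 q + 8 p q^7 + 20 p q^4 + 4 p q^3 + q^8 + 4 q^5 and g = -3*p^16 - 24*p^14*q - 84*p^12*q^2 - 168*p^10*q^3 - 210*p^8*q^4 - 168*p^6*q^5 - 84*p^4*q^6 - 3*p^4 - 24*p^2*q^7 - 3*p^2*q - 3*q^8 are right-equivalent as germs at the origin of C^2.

The Hessian of f at 0 has rank 0. Corank 2; j^3 = p^2*(p + q) has shape L^2 M (L != M), so D-series; mu = 9 gives D_9. The Hessian of g at 0 has rank 0. Corank 2; j^3 = -3*p^2*q has shape L^2 M (L != M), so D-series; mu = 9 gives D_9. Both have type D_9, hence right-equivalent.

Yes.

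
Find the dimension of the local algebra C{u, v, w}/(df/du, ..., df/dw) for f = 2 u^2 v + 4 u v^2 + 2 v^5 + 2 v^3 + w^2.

The Hessian of f at 0 is [[0, 0, 0], [0, 0, 0], [0, 0, 2]] with rank 1, so corank 2. A Groebner basis of the Jacobian ideal J(f) in C{u,v,w} is {u^2/5 + v^4 - v^2/5, u^3 + v^3, u*v + v^2, w}; counting standard monomials gives mu = 6. Corank 2; j^3 = 2*v*(u + v)^2 has shape L^2 M (L != M), so D-series; mu = 6 gives D_6.

6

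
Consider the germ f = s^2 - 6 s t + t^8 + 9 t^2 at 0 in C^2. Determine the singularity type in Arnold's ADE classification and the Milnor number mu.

Type A7, Milnor number mu = 7.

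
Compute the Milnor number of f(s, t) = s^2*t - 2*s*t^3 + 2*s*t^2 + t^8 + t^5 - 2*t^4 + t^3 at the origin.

The Hessian of f at 0 has rank 0. Corank 2; j^3 = t*(s + t)^2 has shape L^2 M (L != M), so D-series; mu = 9 gives D_9.

9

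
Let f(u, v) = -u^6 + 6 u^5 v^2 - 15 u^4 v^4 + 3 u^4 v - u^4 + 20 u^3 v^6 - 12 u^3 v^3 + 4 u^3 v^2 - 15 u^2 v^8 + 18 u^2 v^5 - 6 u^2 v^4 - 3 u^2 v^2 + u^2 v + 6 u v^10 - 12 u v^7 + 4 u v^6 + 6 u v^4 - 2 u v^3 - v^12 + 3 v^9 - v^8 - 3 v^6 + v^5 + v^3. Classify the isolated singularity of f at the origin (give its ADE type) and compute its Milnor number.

The Hessian of f at 0 has rank 0. Corank 2; j^3 = v*(u^2 + v^2) splits into three distinct lines over C (the quadratic factor has nonzero discriminant), so D_4.

Type D_{4}, Milnor number mu = 4.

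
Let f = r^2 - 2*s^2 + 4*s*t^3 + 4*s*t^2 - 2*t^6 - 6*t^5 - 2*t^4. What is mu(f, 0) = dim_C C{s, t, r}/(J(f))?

4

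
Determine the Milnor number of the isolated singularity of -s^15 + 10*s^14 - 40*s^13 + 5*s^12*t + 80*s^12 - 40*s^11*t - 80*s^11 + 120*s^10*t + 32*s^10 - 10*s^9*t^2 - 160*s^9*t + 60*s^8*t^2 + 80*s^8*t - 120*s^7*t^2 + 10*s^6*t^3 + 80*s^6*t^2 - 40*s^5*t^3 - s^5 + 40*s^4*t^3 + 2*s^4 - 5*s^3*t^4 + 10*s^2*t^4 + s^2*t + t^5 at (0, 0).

6

The Hessian of f at 0 is [[0, 0], [0, 0]] with rank 0, so corank 2. A Groebner basis of the Jacobian ideal J(f) in C{s,t} is {s^2/5 + t^4, s^3, s*t}; counting standard monomials gives mu = 6. Corank 2; j^3 = s^2*t has shape L^2 M (L != M), so D-series; mu = 6 gives D_6.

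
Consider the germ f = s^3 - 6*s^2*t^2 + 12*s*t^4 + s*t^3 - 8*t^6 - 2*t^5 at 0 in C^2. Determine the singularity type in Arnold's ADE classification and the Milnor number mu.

Type E_{7}, Milnor number mu = 7.

The Hessian of f at 0 has rank 0. Corank 2; j^3 = s^3 is a perfect cube, so E-series; the 4-jet and mu = 7 give E_7.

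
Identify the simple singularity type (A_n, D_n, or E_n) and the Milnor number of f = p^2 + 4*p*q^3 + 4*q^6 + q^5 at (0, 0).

Type A_4, Milnor number mu = 4.

The Hessian of f at 0 has rank 1. Corank 1: A-series; mu = 4 gives A_4.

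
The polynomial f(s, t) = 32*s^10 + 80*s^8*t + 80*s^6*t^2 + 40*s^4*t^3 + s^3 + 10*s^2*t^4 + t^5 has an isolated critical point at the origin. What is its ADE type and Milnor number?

The Hessian of f at 0 has rank 0. Corank 2; j^3 = s^3 is a perfect cube, so E-series; the 5-jet and mu = 8 give E_8.

Type E8, Milnor number mu = 8.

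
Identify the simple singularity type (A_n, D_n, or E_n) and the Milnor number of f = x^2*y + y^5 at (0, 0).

Type D_{6}, Milnor number mu = 6.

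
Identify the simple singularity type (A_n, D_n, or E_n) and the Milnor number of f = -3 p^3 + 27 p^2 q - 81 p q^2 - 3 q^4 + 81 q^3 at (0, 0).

Type E6, Milnor number mu = 6.

The Hessian of f at 0 has rank 0. Corank 2; j^3 = -3*(p - 3*q)^3 is a perfect cube, so E-series; the 4-jet and mu = 6 give E_6.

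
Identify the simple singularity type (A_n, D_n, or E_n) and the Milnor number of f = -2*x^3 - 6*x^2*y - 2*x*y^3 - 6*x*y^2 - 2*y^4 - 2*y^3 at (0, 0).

Type E_7, Milnor number mu = 7.

The Hessian of f at 0 has rank 0. Corank 2; j^3 = -2*(x + y)^3 is a perfect cube, so E-series; the 4-jet and mu = 7 give E_7.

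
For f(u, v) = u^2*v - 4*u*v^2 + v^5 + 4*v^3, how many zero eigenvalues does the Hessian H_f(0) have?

Hessian at 0 has rank 0.

2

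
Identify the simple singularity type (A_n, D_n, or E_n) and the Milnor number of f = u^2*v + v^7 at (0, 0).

The Hessian of f at 0 has rank 0. Corank 2; j^3 = u^2*v has shape L^2 M (L != M), so D-series; mu = 8 gives D_8.

Type D_8, Milnor number mu = 8.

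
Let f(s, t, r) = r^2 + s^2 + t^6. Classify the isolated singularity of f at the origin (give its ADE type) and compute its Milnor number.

The Hessian of f at 0 has rank 2. Corank 1: A-series; mu = 5 gives A_5.

Type A5, Milnor number mu = 5.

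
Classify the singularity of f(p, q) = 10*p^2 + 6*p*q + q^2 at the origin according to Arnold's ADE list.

A_1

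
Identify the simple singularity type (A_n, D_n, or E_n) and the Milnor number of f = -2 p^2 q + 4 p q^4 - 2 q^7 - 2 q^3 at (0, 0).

Type D_{4}, Milnor number mu = 4.

The Hessian of f at 0 has rank 0. Corank 2; j^3 = -2*q*(p^2 + q^2) splits into three distinct lines over C (the quadratic factor has nonzero discriminant), so D_4.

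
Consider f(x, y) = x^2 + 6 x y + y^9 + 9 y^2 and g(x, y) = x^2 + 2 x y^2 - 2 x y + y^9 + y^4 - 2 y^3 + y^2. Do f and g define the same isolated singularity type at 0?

Yes.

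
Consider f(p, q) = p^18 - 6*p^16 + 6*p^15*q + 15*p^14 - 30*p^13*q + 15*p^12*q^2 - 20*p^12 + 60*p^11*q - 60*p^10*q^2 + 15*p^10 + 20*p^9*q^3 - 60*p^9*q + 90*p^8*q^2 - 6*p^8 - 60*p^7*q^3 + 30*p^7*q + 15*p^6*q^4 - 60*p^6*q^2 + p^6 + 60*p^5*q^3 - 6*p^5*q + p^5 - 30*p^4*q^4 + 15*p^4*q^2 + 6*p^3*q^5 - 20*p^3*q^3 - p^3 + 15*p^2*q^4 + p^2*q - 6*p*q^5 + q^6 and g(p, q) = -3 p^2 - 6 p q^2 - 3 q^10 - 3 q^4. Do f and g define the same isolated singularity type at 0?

The Hessian of f at 0 is [[0, 0], [0, 0]] with rank 0, so corank 2. A Groebner basis of the Jacobian ideal J(f) in C{p,q} is {p*q/6 + q^5, p*q^2, p^2 - p*q}; counting standard monomials gives mu = 7. Corank 2; j^3 = -p^2*(p - q) has shape L^2 M (L != M), so D-series; mu = 7 gives D_7. The Hessian of g at 0 is [[-6, 0], [0, 0]] with rank 1, so corank 1. A Groebner basis of the Jacobian ideal J(g) in C{p,q} is {p^5, p^4*q, p + q^2}; counting standard monomials gives mu = 9. Corank 1: A-series; mu = 9 gives A_9. f is D_7 but g is A_9, hence not right-equivalent.

No.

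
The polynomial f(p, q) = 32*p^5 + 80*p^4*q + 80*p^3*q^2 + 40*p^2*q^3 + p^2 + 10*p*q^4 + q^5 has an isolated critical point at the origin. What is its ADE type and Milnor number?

Type A4, Milnor number mu = 4.

The Hessian of f at 0 is [[2, 0], [0, 0]] with rank 1, so corank 1. A Groebner basis of the Jacobian ideal J(f) in C{p,q} is {q^4, p}; counting standard monomials gives mu = 4. Corank 1: A-series; mu = 4 gives A_4.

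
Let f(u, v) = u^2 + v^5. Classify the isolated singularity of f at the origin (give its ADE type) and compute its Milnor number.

Type A_{4}, Milnor number mu = 4.

The Hessian of f at 0 has rank 1. Corank 1: A-series; mu = 4 gives A_4.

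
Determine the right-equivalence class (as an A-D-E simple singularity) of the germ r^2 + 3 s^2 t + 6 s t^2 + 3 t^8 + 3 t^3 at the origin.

The Hessian of f at 0 is [[0, 0, 0], [0, 0, 0], [0, 0, 2]] with rank 1, so corank 2. A Groebner basis of the Jacobian ideal J(f) in C{s,t,r} is {s^2/8 + t^7 - t^2/8, s^3 + t^3, s*t + t^2, r}; counting standard monomials gives mu = 9. Corank 2; j^3 = 3*t*(s + t)^2 has shape L^2 M (L != M), so D-series; mu = 9 gives D_9.

D_9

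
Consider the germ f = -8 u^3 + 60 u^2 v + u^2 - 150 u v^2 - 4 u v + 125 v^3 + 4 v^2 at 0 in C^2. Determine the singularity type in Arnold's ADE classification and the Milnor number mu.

The Hessian of f at 0 has rank 1. Corank 1: A-series; mu = 2 gives A_2.

Type A2, Milnor number mu = 2.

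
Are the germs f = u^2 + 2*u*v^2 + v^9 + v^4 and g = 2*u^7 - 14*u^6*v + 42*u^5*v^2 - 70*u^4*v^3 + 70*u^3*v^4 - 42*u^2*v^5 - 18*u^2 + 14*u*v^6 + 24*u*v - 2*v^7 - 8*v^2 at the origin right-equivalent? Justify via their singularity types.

The Hessian of f at 0 has rank 1. Corank 1: A-series; mu = 8 gives A_8. The Hessian of g at 0 has rank 1. Corank 1: A-series; mu = 6 gives A_6. f is A_8 but g is A_6, hence not right-equivalent.

No.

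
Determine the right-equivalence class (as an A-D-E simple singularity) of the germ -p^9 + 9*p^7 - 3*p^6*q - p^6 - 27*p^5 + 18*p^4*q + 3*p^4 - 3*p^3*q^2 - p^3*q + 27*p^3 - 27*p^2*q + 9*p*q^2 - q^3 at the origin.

E_7

The Hessian of f at 0 has rank 0. Corank 2; j^3 = (3*p - q)^3 is a perfect cube, so E-series; the 4-jet and mu = 7 give E_7.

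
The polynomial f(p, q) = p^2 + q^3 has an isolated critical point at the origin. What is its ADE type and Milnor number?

The Hessian of f at 0 has rank 1. Corank 1: A-series; mu = 2 gives A_2.

Type A2, Milnor number mu = 2.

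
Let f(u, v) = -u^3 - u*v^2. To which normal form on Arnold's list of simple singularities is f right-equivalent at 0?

D_4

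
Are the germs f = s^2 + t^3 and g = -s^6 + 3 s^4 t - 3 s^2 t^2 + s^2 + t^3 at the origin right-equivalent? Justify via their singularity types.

Yes.

The Hessian of f at 0 is [[2, 0], [0, 0]] with rank 1, so corank 1. A Groebner basis of the Jacobian ideal J(f) in C{s,t} is {t^2, s}; counting standard monomials gives mu = 2. Corank 1: A-series; mu = 2 gives A_2. The Hessian of g at 0 is [[2, 0], [0, 0]] with rank 1, so corank 1. A Groebner basis of the Jacobian ideal J(g) in C{s,t} is {t^2, s}; counting standard monomials gives mu = 2. Corank 1: A-series; mu = 2 gives A_2. Both have type A_2, hence right-equivalent.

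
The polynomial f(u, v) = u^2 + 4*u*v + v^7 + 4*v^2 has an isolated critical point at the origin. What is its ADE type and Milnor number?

Type A6, Milnor number mu = 6.

The Hessian of f at 0 has rank 1. Corank 1: A-series; mu = 6 gives A_6.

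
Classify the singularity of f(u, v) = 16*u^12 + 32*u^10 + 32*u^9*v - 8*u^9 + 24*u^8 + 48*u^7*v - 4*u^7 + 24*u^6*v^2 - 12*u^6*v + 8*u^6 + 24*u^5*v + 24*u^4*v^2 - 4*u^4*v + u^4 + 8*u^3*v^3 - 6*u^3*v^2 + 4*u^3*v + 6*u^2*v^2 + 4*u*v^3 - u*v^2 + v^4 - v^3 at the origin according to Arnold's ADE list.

The Hessian of f at 0 has rank 0. Corank 2; j^3 = -v^2*(u + v) has shape L^2 M (L != M), so D-series; mu = 5 gives D_5.

D_5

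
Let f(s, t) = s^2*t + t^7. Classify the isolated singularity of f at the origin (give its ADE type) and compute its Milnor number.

Type D_{8}, Milnor number mu = 8.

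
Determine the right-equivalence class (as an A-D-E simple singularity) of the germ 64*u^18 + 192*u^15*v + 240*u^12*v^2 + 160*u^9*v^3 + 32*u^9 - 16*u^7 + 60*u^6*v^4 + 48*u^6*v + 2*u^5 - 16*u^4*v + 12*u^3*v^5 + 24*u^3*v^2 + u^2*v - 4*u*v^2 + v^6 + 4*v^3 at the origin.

D7

The Hessian of f at 0 has rank 0. Corank 2; j^3 = v*(u - 2*v)^2 has shape L^2 M (L != M), so D-series; mu = 7 gives D_7.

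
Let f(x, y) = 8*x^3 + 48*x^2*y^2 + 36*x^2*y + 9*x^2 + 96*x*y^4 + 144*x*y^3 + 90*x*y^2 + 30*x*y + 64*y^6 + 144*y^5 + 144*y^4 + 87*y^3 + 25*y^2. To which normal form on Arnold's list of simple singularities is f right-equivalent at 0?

A_{2}

The Hessian of f at 0 is [[18, 30], [30, 50]] with rank 1, so corank 1. A Groebner basis of the Jacobian ideal J(f) in C{x,y} is {y^2, x + 5*y/3}; counting standard monomials gives mu = 2. Corank 1: A-series; mu = 2 gives A_2.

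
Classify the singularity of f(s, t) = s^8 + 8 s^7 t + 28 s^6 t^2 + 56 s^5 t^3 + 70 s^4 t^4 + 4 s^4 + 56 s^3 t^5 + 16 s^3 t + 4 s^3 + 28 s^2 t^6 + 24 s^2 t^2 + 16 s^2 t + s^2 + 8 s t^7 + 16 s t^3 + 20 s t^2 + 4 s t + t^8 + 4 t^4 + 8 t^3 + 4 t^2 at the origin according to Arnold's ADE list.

A_7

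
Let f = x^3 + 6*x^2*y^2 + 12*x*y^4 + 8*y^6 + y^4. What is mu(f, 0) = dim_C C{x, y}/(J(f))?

6

The Hessian of f at 0 has rank 0. Corank 2; j^3 = x^3 is a perfect cube, so E-series; the 4-jet and mu = 6 give E_6.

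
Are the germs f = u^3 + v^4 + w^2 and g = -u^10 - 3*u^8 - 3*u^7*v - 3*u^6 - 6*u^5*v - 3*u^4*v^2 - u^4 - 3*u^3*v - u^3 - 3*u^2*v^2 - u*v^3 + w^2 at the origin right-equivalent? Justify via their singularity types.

The Hessian of f at 0 is [[0, 0, 0], [0, 0, 0], [0, 0, 2]] with rank 1, so corank 2. A Groebner basis of the Jacobian ideal J(f) in C{u,v,w} is {v^3, u^2, w}; counting standard monomials gives mu = 6. Corank 2; j^3 = u^3 is a perfect cube, so E-series; the 4-jet and mu = 6 give E_6. The Hessian of g at 0 is [[0, 0, 0], [0, 0, 0], [0, 0, 2]] with rank 1, so corank 2. A Groebner basis of the Jacobian ideal J(g) in C{u,v,w} is {3*u^2 + v^4 + v^3, u^3, u^2*v - u^2 - v^3/3, 2*u^2 + u*v^2 + 2*v^3/3, w}; counting standard monomials gives mu = 7. Corank 2; j^3 = -u^3 is a perfect cube, so E-series; the 4-jet and mu = 7 give E_7. f is E_6 but g is E_7, hence not right-equivalent.

No.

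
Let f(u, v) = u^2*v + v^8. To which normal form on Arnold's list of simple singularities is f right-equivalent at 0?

The Hessian of f at 0 has rank 0. Corank 2; j^3 = u^2*v has shape L^2 M (L != M), so D-series; mu = 9 gives D_9.

D_{9}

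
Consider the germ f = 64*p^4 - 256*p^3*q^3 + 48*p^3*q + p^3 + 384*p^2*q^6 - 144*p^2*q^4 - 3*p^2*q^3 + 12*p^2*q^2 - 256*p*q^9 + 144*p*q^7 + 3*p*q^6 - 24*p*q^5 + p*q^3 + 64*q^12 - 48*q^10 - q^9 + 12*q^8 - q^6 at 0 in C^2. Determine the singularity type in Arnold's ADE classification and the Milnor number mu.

Type E_7, Milnor number mu = 7.

The Hessian of f at 0 is [[0, 0], [0, 0]] with rank 0, so corank 2. A Groebner basis of the Jacobian ideal J(f) in C{p,q} is {3*p^2/16 + q^4 + q^3/16, p^3, p^2*q - p^2/16 - q^3/48, p^2/2 + p*q^2 + q^3/6}; counting standard monomials gives mu = 7. Corank 2; j^3 = p^3 is a perfect cube, so E-series; the 4-jet and mu = 7 give E_7.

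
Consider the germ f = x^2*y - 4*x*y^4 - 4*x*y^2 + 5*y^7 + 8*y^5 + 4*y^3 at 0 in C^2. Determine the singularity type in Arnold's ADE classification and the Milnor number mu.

Type D8, Milnor number mu = 8.

The Hessian of f at 0 has rank 0. Corank 2; j^3 = y*(x - 2*y)^2 has shape L^2 M (L != M), so D-series; mu = 8 gives D_8.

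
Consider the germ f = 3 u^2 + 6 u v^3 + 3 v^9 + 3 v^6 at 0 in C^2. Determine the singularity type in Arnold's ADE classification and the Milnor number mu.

Type A_8, Milnor number mu = 8.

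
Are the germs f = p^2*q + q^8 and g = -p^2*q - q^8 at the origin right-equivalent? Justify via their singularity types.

Yes.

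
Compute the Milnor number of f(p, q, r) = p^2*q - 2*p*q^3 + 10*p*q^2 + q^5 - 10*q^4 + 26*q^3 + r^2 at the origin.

The Hessian of f at 0 has rank 1. Corank 2; j^3 = q*(p^2 + 10*p*q + 26*q^2) splits into three distinct lines over C (the quadratic factor has nonzero discriminant), so D_4.

4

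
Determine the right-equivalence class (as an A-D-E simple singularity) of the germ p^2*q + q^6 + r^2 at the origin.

The Hessian of f at 0 has rank 1. Corank 2; j^3 = p^2*q has shape L^2 M (L != M), so D-series; mu = 7 gives D_7.

D_{7}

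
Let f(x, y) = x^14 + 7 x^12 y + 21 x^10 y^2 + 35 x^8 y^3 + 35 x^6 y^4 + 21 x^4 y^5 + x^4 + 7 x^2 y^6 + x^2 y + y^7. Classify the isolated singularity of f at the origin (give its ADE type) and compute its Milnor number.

Type D8, Milnor number mu = 8.

The Hessian of f at 0 has rank 0. Corank 2; j^3 = x^2*y has shape L^2 M (L != M), so D-series; mu = 8 gives D_8.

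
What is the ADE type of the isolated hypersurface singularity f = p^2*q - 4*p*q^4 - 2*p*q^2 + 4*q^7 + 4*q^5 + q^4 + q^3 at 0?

D5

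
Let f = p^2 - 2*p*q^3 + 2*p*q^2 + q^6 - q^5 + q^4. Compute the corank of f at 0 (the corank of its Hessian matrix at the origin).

1

Hessian at 0 has rank 1.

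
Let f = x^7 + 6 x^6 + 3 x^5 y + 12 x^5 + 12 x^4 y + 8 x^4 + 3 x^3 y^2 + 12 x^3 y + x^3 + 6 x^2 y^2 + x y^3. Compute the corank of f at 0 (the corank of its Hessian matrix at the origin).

The Hessian at 0 is [[0, 0], [0, 0]] of rank 0; hence corank 2.

2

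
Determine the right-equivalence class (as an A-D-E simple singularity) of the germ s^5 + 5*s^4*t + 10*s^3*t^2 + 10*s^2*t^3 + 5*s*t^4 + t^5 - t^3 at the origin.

The Hessian of f at 0 has rank 0. Corank 2; j^3 = -t^3 is a perfect cube, so E-series; the 5-jet and mu = 8 give E_8.

E_{8}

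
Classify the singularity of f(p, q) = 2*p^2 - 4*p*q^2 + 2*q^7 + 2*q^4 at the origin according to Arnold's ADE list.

The Hessian of f at 0 is [[4, 0], [0, 0]] with rank 1, so corank 1. A Groebner basis of the Jacobian ideal J(f) in C{p,q} is {p^3, -p + q^2}; counting standard monomials gives mu = 6. Corank 1: A-series; mu = 6 gives A_6.

A_6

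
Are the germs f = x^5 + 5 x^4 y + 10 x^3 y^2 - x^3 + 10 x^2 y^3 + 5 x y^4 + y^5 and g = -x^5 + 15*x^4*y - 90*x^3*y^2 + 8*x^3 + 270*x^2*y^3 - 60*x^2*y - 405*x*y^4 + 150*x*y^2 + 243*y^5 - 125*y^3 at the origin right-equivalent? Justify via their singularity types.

Yes.

The Hessian of f at 0 has rank 0. Corank 2; j^3 = -x^3 is a perfect cube, so E-series; the 5-jet and mu = 8 give E_8. The Hessian of g at 0 has rank 0. Corank 2; j^3 = (2*x - 5*y)^3 is a perfect cube, so E-series; the 5-jet and mu = 8 give E_8. Both have type E_8, hence right-equivalent.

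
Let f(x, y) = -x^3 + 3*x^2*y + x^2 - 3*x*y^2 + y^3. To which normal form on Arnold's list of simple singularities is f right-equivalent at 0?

A_2

The Hessian of f at 0 has rank 1. Corank 1: A-series; mu = 2 gives A_2.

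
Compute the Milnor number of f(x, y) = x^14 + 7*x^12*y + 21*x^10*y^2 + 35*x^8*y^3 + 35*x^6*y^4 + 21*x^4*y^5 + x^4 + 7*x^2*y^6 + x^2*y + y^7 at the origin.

8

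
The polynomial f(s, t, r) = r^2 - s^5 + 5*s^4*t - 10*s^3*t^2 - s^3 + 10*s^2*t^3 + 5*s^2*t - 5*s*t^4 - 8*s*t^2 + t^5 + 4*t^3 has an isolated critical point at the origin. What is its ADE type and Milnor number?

Type D_6, Milnor number mu = 6.

The Hessian of f at 0 has rank 1. Corank 2; j^3 = -(s - 2*t)^2*(s - t) has shape L^2 M (L != M), so D-series; mu = 6 gives D_6.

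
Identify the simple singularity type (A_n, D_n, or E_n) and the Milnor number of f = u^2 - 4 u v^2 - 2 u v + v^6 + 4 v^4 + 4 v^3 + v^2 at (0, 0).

Type A_{5}, Milnor number mu = 5.

The Hessian of f at 0 has rank 1. Corank 1: A-series; mu = 5 gives A_5.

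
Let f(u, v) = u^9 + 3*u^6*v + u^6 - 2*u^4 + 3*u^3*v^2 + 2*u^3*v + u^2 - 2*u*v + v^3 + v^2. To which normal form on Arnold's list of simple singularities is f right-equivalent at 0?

The Hessian of f at 0 has rank 1. Corank 1: A-series; mu = 2 gives A_2.

A_{2}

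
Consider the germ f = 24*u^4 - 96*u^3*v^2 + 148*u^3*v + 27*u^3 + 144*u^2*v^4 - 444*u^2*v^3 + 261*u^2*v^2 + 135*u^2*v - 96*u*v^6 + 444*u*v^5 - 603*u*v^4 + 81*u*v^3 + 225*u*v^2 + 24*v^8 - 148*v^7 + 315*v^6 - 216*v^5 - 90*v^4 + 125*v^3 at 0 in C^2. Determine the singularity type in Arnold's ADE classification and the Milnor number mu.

Type E_{7}, Milnor number mu = 7.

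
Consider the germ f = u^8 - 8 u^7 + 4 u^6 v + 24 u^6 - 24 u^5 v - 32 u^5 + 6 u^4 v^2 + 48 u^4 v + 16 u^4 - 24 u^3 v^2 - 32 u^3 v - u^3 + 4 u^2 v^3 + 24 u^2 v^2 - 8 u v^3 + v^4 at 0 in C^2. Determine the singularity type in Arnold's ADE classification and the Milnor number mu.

The Hessian of f at 0 is [[0, 0], [0, 0]] with rank 0, so corank 2. A Groebner basis of the Jacobian ideal J(f) in C{u,v} is {v^4, u*v^2 - v^3/6, u^2}; counting standard monomials gives mu = 6. Corank 2; j^3 = -u^3 is a perfect cube, so E-series; the 4-jet and mu = 6 give E_6.

Type E_{6}, Milnor number mu = 6.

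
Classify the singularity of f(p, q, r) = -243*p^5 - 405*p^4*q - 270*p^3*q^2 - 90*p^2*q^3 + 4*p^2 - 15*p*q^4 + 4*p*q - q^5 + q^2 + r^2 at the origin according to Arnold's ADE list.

A4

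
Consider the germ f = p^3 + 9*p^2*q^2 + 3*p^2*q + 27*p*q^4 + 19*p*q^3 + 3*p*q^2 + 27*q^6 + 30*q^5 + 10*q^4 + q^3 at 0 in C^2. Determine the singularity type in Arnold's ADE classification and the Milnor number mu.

Type E7, Milnor number mu = 7.

The Hessian of f at 0 has rank 0. Corank 2; j^3 = (p + q)^3 is a perfect cube, so E-series; the 4-jet and mu = 7 give E_7.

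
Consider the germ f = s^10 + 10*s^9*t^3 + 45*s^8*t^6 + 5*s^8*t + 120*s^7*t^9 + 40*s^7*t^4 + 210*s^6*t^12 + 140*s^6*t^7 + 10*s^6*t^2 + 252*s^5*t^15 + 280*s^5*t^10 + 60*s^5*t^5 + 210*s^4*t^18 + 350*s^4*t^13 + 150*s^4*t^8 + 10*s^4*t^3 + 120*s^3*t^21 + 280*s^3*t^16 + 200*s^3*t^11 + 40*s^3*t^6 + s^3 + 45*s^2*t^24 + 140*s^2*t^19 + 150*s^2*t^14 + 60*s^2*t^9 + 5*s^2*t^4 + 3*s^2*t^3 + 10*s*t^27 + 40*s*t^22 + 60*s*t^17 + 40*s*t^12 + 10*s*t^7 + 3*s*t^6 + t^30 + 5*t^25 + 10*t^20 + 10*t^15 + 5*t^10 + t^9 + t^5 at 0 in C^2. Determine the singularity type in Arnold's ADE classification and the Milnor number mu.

Type E_8, Milnor number mu = 8.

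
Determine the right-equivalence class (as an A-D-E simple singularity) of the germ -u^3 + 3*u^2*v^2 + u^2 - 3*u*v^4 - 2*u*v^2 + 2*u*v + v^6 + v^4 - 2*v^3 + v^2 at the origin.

A_2

The Hessian of f at 0 has rank 1. Corank 1: A-series; mu = 2 gives A_2.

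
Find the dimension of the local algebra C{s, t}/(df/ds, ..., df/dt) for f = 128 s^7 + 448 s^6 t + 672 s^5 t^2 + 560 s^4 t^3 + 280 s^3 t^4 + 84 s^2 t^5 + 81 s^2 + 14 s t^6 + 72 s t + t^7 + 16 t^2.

6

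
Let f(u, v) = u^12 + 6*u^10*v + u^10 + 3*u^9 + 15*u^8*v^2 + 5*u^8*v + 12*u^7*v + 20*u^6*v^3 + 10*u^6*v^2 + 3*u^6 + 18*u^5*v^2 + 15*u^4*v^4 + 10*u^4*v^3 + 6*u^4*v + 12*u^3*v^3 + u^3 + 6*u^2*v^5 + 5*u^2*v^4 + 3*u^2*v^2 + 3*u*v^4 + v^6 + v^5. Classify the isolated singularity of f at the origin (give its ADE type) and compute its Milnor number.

The Hessian of f at 0 has rank 0. Corank 2; j^3 = u^3 is a perfect cube, so E-series; the 5-jet and mu = 8 give E_8.

Type E_{8}, Milnor number mu = 8.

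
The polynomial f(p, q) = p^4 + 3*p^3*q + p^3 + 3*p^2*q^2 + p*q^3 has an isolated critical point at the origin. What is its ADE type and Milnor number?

The Hessian of f at 0 has rank 0. Corank 2; j^3 = p^3 is a perfect cube, so E-series; the 4-jet and mu = 7 give E_7.

Type E7, Milnor number mu = 7.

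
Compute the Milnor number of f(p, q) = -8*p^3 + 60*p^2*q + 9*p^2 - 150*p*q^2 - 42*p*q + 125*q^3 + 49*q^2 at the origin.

The Hessian of f at 0 is [[18, -42], [-42, 98]] with rank 1, so corank 1. A Groebner basis of the Jacobian ideal J(f) in C{p,q} is {q^2, p - 7*q/3}; counting standard monomials gives mu = 2. Corank 1: A-series; mu = 2 gives A_2.

2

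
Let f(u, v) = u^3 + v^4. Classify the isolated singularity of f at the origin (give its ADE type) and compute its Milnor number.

Type E_6, Milnor number mu = 6.

The Hessian of f at 0 has rank 0. Corank 2; j^3 = u^3 is a perfect cube, so E-series; the 4-jet and mu = 6 give E_6.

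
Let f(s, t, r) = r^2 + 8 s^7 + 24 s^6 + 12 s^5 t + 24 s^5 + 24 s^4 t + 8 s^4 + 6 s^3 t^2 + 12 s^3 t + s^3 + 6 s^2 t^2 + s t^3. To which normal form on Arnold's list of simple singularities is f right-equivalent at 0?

E_7

The Hessian of f at 0 is [[0, 0, 0], [0, 0, 0], [0, 0, 2]] with rank 1, so corank 2. A Groebner basis of the Jacobian ideal J(f) in C{s,t,r} is {3*s^2/4 + t^4 + t^3/4, s^3, s^2*t - s^2/4 - t^3/12, s^2 + s*t^2 + t^3/3, r}; counting standard monomials gives mu = 7. Corank 2; j^3 = s^3 is a perfect cube, so E-series; the 4-jet and mu = 7 give E_7.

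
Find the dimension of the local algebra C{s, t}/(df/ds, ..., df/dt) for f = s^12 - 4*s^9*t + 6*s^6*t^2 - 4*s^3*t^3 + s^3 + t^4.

The Hessian of f at 0 has rank 0. Corank 2; j^3 = s^3 is a perfect cube, so E-series; the 4-jet and mu = 6 give E_6.

6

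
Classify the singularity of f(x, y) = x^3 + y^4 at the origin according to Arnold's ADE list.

E6

The Hessian of f at 0 is [[0, 0], [0, 0]] with rank 0, so corank 2. A Groebner basis of the Jacobian ideal J(f) in C{x,y} is {y^3, x^2}; counting standard monomials gives mu = 6. Corank 2; j^3 = x^3 is a perfect cube, so E-series; the 4-jet and mu = 6 give E_6.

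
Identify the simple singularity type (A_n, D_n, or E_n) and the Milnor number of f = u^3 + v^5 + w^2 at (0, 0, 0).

The Hessian of f at 0 is [[0, 0, 0], [0, 0, 0], [0, 0, 2]] with rank 1, so corank 2. A Groebner basis of the Jacobian ideal J(f) in C{u,v,w} is {v^4, u^2, w}; counting standard monomials gives mu = 8. Corank 2; j^3 = u^3 is a perfect cube, so E-series; the 5-jet and mu = 8 give E_8.

Type E_{8}, Milnor number mu = 8.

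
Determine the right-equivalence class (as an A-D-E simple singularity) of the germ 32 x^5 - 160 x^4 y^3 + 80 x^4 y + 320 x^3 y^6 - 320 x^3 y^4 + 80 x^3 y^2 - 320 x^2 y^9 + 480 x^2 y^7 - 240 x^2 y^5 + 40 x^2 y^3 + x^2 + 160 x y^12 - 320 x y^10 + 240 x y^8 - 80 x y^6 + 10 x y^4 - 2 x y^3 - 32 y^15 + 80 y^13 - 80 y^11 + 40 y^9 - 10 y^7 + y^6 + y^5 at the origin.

A_{4}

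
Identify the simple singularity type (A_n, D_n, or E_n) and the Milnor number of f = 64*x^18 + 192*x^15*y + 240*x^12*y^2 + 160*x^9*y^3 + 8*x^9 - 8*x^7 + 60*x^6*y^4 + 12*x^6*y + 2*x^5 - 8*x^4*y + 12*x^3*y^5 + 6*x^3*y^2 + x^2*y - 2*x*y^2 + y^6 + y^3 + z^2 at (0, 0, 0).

The Hessian of f at 0 has rank 1. Corank 2; j^3 = y*(x - y)^2 has shape L^2 M (L != M), so D-series; mu = 7 gives D_7.

Type D_7, Milnor number mu = 7.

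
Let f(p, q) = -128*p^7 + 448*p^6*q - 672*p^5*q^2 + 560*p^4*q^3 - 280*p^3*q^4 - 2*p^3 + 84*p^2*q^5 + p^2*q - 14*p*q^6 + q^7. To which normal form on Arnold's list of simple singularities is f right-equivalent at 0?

The Hessian of f at 0 is [[0, 0], [0, 0]] with rank 0, so corank 2. A Groebner basis of the Jacobian ideal J(f) in C{p,q} is {p*q/14 + q^6, p*q^2, p^2 - p*q/2}; counting standard monomials gives mu = 8. Corank 2; j^3 = -p^2*(2*p - q) has shape L^2 M (L != M), so D-series; mu = 8 gives D_8.

D_{8}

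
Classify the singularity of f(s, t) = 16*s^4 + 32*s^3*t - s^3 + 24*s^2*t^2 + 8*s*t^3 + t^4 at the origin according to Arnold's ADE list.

The Hessian of f at 0 has rank 0. Corank 2; j^3 = -s^3 is a perfect cube, so E-series; the 4-jet and mu = 6 give E_6.

E_{6}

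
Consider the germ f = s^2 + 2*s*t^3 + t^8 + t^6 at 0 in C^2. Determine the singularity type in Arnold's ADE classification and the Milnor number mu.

The Hessian of f at 0 has rank 1. Corank 1: A-series; mu = 7 gives A_7.

Type A_{7}, Milnor number mu = 7.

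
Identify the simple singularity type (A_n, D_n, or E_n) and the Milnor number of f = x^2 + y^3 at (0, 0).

Type A2, Milnor number mu = 2.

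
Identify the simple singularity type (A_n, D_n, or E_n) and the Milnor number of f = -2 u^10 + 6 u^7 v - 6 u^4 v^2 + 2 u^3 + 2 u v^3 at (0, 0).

The Hessian of f at 0 is [[0, 0], [0, 0]] with rank 0, so corank 2. A Groebner basis of the Jacobian ideal J(f) in C{u,v} is {u^3, u*v^2, 3*u^2 + v^3}; counting standard monomials gives mu = 7. Corank 2; j^3 = 2*u^3 is a perfect cube, so E-series; the 4-jet and mu = 7 give E_7.

Type E_7, Milnor number mu = 7.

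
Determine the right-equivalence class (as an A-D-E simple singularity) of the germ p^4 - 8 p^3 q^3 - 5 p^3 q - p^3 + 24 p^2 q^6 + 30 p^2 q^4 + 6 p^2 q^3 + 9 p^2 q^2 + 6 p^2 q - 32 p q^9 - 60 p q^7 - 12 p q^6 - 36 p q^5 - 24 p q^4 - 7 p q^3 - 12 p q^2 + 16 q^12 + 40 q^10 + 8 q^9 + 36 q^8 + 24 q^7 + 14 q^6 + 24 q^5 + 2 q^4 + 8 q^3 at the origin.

E7

The Hessian of f at 0 has rank 0. Corank 2; j^3 = -(p - 2*q)^3 is a perfect cube, so E-series; the 4-jet and mu = 7 give E_7.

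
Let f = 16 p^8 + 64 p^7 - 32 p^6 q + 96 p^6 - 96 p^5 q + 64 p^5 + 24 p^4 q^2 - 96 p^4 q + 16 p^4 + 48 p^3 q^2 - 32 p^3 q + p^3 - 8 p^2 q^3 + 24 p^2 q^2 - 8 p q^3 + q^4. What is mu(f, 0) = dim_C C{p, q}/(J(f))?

6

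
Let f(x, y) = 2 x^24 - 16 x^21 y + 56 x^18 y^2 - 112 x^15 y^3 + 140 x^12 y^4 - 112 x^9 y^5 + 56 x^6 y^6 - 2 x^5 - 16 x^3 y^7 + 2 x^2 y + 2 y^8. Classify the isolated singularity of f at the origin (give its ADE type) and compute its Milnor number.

Type D9, Milnor number mu = 9.

The Hessian of f at 0 has rank 0. Corank 2; j^3 = 2*x^2*y has shape L^2 M (L != M), so D-series; mu = 9 gives D_9.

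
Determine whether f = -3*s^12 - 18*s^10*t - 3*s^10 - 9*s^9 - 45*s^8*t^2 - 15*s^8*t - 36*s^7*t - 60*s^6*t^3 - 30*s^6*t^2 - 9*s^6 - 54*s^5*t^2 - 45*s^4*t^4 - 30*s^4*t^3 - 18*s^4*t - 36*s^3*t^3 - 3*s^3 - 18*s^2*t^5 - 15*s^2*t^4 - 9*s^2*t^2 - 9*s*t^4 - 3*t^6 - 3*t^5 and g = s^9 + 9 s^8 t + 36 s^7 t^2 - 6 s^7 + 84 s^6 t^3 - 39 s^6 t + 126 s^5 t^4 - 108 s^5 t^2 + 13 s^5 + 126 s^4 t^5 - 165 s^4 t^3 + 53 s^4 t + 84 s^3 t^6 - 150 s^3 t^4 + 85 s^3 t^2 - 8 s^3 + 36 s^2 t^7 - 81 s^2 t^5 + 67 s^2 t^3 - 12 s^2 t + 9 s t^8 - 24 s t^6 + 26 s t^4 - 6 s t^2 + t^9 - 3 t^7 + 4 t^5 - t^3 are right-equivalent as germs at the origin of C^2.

Yes.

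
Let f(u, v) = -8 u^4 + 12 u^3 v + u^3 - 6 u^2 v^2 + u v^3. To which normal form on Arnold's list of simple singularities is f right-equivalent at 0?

The Hessian of f at 0 has rank 0. Corank 2; j^3 = u^3 is a perfect cube, so E-series; the 4-jet and mu = 7 give E_7.

E_7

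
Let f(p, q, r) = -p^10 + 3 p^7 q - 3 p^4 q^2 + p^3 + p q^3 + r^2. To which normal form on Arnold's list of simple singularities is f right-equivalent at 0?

E7

The Hessian of f at 0 has rank 1. Corank 2; j^3 = p^3 is a perfect cube, so E-series; the 4-jet and mu = 7 give E_7.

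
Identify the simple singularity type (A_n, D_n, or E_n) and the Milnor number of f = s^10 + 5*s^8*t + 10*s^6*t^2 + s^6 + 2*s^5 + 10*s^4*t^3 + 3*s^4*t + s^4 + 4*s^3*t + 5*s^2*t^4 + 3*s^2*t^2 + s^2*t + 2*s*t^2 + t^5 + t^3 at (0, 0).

Type D6, Milnor number mu = 6.

The Hessian of f at 0 is [[0, 0], [0, 0]] with rank 0, so corank 2. A Groebner basis of the Jacobian ideal J(f) in C{s,t} is {s^3 - s^2/4 - 3*s*t/2 - 5*t^2/4, s^2*t + s*t + t^2, s^2/4 + s*t^2 - s*t/2 - 3*t^2/4, -s^2/2 + t^3 + t^2/2}; counting standard monomials gives mu = 6. Corank 2; j^3 = t*(s + t)^2 has shape L^2 M (L != M), so D-series; mu = 6 gives D_6.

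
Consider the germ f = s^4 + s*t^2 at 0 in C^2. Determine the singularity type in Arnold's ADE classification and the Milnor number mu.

The Hessian of f at 0 has rank 0. Corank 2; j^3 = s*t^2 has shape L^2 M (L != M), so D-series; mu = 5 gives D_5.

Type D5, Milnor number mu = 5.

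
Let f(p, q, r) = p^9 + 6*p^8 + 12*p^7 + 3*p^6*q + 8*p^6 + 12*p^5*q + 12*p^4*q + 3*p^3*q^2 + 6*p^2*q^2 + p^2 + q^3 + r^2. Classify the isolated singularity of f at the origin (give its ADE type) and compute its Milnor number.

Type A2, Milnor number mu = 2.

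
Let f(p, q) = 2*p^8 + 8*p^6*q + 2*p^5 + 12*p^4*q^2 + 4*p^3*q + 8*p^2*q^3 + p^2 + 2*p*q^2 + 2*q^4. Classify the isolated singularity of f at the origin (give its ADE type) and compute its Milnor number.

Type A3, Milnor number mu = 3.

The Hessian of f at 0 has rank 1. Corank 1: A-series; mu = 3 gives A_3.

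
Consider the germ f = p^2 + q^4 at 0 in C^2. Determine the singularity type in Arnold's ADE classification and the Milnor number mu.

The Hessian of f at 0 has rank 1. Corank 1: A-series; mu = 3 gives A_3.

Type A3, Milnor number mu = 3.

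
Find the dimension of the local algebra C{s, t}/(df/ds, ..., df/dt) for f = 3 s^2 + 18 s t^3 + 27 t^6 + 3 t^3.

2

The Hessian of f at 0 is [[6, 0], [0, 0]] with rank 1, so corank 1. A Groebner basis of the Jacobian ideal J(f) in C{s,t} is {t^2, s}; counting standard monomials gives mu = 2. Corank 1: A-series; mu = 2 gives A_2.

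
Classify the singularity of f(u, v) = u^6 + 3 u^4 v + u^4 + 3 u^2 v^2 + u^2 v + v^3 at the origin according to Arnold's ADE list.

The Hessian of f at 0 is [[0, 0], [0, 0]] with rank 0, so corank 2. A Groebner basis of the Jacobian ideal J(f) in C{u,v} is {v^3, u^2 + 3*v^2, u*v}; counting standard monomials gives mu = 4. Corank 2; j^3 = v*(u^2 + v^2) splits into three distinct lines over C (the quadratic factor has nonzero discriminant), so D_4.

D_{4}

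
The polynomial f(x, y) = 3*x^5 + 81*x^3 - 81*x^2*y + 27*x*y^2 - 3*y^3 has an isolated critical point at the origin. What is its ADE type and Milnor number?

Type E_8, Milnor number mu = 8.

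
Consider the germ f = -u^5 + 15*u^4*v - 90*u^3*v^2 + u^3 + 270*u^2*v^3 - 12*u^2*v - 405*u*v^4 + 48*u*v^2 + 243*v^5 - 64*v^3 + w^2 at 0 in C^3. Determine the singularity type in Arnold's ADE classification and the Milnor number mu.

Type E_{8}, Milnor number mu = 8.

The Hessian of f at 0 has rank 1. Corank 2; j^3 = (u - 4*v)^3 is a perfect cube, so E-series; the 5-jet and mu = 8 give E_8.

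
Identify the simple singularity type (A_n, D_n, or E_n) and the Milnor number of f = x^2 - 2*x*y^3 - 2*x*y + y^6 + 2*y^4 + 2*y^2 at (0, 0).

Type A1, Milnor number mu = 1.

The Hessian of f at 0 has rank 2. Corank 0: nondegenerate Morse point, so A_1.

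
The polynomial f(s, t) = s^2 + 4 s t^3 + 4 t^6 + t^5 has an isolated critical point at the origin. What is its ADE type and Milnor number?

The Hessian of f at 0 has rank 1. Corank 1: A-series; mu = 4 gives A_4.

Type A4, Milnor number mu = 4.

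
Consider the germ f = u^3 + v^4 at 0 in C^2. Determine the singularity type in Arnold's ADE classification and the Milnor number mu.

The Hessian of f at 0 has rank 0. Corank 2; j^3 = u^3 is a perfect cube, so E-series; the 4-jet and mu = 6 give E_6.

Type E6, Milnor number mu = 6.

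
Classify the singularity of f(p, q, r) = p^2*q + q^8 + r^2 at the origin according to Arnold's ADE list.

The Hessian of f at 0 has rank 1. Corank 2; j^3 = p^2*q has shape L^2 M (L != M), so D-series; mu = 9 gives D_9.

D9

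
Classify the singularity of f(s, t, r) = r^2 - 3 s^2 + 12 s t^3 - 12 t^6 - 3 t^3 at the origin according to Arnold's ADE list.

The Hessian of f at 0 is [[-6, 0, 0], [0, 0, 0], [0, 0, 2]] with rank 2, so corank 1. A Groebner basis of the Jacobian ideal J(f) in C{s,t,r} is {t^2, s, r}; counting standard monomials gives mu = 2. Corank 1: A-series; mu = 2 gives A_2.

A2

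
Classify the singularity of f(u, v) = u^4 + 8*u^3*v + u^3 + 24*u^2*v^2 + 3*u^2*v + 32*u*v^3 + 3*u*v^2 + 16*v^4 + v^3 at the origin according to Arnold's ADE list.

E6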